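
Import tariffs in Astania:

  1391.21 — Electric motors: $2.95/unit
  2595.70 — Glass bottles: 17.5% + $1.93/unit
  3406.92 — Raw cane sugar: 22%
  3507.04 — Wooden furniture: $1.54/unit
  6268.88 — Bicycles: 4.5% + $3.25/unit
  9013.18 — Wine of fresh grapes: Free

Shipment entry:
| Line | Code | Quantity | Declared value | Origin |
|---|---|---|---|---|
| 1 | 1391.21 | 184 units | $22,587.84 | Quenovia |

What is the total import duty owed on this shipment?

Line 1 (1391.21, Quenovia, 184 units, $22,587.84):
Base rate for 1391.21 is $2.95/unit.
Duty = 184 × $2.95 = $542.80.

$542.80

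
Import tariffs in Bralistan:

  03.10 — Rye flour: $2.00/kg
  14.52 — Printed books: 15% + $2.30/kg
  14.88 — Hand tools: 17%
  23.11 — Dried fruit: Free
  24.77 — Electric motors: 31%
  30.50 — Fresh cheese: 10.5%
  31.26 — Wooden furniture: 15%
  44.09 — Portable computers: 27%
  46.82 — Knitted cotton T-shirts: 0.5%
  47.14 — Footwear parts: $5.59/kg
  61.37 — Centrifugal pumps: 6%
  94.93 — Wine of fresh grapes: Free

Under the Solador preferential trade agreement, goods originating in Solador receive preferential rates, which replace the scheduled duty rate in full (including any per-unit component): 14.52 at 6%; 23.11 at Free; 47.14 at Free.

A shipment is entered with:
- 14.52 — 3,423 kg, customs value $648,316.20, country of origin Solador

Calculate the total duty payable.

Line 1 (14.52, Solador, 3,423 kg, $648,316.20):
Base rate for 14.52 is 15% + $2.30/kg.
Origin Solador qualifies under the Bralistan–Solador agreement and 14.52 is covered: preferential rate 6% applies instead.
Duty = $648,316.20 × 6% = $38,898.97.

$38,898.97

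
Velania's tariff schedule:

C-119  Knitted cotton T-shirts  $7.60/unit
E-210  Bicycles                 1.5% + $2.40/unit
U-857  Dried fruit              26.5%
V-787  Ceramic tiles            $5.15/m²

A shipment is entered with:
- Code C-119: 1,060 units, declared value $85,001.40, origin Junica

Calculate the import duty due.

$8,056.00

Line 1 (C-119, Junica, 1,060 units, $85,001.40):
Base rate for C-119 is $7.60/unit.
Duty = 1,060 × $7.60 = $8,056.00.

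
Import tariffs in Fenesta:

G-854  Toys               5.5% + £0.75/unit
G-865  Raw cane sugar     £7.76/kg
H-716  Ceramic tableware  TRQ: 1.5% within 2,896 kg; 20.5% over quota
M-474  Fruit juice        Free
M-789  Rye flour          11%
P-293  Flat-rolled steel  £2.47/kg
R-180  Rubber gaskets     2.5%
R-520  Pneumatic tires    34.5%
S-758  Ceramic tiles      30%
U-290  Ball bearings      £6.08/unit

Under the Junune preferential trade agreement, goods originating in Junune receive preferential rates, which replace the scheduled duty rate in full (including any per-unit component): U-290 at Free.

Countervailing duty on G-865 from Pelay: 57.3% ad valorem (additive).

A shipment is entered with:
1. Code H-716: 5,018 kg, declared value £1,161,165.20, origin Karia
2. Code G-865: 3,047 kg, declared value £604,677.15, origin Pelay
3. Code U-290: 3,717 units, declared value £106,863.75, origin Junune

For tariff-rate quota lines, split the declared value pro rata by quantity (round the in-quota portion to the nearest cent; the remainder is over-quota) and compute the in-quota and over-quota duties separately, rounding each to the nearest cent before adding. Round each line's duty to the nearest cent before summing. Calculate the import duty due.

Line 1 (H-716, Karia, 5,018 kg, £1,161,165.20):
Code H-716 is under a tariff-rate quota (threshold 2,896 kg). In-quota: 2,896 kg at 1.5%; over-quota: 2,122 kg at 20.5%.
Pro-rata value split: in-quota = £1,161,165.20 × 2,896/5,018 = £670,134.40; over-quota = £1,161,165.20 − £670,134.40 = £491,030.80.
In-quota duty = £670,134.40 × 1.5% = £10,052.02. Over-quota duty = £491,030.80 × 20.5% = £100,661.31.
Line duty = £10,052.02 + £100,661.31 = £110,713.33.
Line 2 (G-865, Pelay, 3,047 kg, £604,677.15):
Base rate for G-865 is £7.76/kg.
Additional duty on G-865 from Pelay: +57.3% ad valorem. Applied ad valorem rate = 57.3%.
Duty = £604,677.15 × 57.3% + 3,047 × £7.76 = £370,124.73.
Line 3 (U-290, Junune, 3,717 units, £106,863.75):
Base rate for U-290 is £6.08/unit.
Origin Junune qualifies under the Fenesta–Junune agreement and U-290 is covered: preferential rate Free applies instead.
Duty = £106,863.75 × 0% = £0.00.
Total = £110,713.33 + £370,124.73 + £0.00 = £480,838.06.

£480,838.06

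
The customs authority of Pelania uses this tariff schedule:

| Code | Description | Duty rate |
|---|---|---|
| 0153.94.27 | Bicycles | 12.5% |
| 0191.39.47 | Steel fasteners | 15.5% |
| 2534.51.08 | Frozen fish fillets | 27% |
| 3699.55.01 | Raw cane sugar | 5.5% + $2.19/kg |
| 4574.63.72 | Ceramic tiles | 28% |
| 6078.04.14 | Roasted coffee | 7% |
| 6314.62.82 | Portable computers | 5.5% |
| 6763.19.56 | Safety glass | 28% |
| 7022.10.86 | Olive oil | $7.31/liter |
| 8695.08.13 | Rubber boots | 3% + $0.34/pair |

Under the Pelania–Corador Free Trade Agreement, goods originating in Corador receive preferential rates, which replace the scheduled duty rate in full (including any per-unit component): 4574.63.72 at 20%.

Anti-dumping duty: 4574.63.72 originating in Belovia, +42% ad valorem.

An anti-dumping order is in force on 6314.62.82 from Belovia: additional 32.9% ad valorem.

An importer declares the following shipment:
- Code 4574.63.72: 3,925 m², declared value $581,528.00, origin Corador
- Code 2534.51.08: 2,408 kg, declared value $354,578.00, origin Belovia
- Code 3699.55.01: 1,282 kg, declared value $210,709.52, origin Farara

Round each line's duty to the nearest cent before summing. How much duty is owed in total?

Line 1 (4574.63.72, Corador, 3,925 m², $581,528.00):
Base rate for 4574.63.72 is 28%.
Origin Corador qualifies under the Pelania–Corador agreement and 4574.63.72 is covered: preferential rate 20% applies instead.
The additional-duty order on 4574.63.72 targets Belovia, not Corador; it does not apply.
Duty = $581,528.00 × 20% = $116,305.60.
Line 2 (2534.51.08, Belovia, 2,408 kg, $354,578.00):
Base rate for 2534.51.08 is 27%.
Duty = $354,578.00 × 27% = $95,736.06.
Line 3 (3699.55.01, Farara, 1,282 kg, $210,709.52):
Base rate for 3699.55.01 is 5.5% + $2.19/kg.
Duty = $210,709.52 × 5.5% + 1,282 × $2.19 = $14,396.60.
Total = $116,305.60 + $95,736.06 + $14,396.60 = $226,438.26.

$226,438.26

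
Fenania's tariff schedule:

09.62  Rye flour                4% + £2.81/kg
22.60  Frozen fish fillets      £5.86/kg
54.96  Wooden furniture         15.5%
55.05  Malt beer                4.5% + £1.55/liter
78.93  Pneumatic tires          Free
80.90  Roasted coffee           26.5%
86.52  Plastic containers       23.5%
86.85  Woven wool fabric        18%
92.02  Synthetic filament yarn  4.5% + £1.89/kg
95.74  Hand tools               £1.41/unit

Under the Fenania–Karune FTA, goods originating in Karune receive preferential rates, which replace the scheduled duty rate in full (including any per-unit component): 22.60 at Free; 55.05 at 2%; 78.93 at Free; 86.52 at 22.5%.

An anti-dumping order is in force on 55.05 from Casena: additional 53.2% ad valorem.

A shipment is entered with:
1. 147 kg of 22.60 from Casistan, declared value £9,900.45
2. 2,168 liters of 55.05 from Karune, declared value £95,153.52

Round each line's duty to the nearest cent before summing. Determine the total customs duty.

£2,764.49

Line 1 (22.60, Casistan, 147 kg, £9,900.45):
Base rate for 22.60 is £5.86/kg.
22.60 has an FTA preferential rate, but origin Casistan is not Karune; base rate stands.
Duty = 147 × £5.86 = £861.42.
Line 2 (55.05, Karune, 2,168 liters, £95,153.52):
Base rate for 55.05 is 4.5% + £1.55/liter.
Origin Karune qualifies under the Fenania–Karune agreement and 55.05 is covered: preferential rate 2% applies instead.
The additional-duty order on 55.05 targets Casena, not Karune; it does not apply.
Duty = £95,153.52 × 2% = £1,903.07.
Total = £861.42 + £1,903.07 = £2,764.49.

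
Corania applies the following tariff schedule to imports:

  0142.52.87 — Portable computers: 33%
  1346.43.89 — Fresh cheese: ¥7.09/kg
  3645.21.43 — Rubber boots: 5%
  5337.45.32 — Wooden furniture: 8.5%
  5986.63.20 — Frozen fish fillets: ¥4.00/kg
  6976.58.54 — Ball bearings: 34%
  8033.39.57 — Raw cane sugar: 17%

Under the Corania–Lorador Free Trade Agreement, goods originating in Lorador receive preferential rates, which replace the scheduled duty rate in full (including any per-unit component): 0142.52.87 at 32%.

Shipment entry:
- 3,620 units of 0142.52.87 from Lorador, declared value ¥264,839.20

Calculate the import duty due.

Line 1 (0142.52.87, Lorador, 3,620 units, ¥264,839.20):
Base rate for 0142.52.87 is 33%.
Origin Lorador qualifies under the Corania–Lorador agreement and 0142.52.87 is covered: preferential rate 32% applies instead.
Duty = ¥264,839.20 × 32% = ¥84,748.54.

¥84,748.54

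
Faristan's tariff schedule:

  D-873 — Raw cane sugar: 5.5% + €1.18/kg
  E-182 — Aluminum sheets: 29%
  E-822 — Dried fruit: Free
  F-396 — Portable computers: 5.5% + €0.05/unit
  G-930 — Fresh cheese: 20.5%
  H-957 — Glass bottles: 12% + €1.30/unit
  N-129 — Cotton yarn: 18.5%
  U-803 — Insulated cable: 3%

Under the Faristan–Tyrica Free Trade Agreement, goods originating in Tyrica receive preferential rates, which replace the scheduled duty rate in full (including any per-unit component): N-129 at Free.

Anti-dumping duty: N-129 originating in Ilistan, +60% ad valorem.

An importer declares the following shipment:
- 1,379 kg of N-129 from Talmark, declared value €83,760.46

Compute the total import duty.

Line 1 (N-129, Talmark, 1,379 kg, €83,760.46):
Base rate for N-129 is 18.5%.
N-129 has an FTA preferential rate, but origin Talmark is not Tyrica; base rate stands.
The additional-duty order on N-129 targets Ilistan, not Talmark; it does not apply.
Duty = €83,760.46 × 18.5% = €15,495.69.

€15,495.69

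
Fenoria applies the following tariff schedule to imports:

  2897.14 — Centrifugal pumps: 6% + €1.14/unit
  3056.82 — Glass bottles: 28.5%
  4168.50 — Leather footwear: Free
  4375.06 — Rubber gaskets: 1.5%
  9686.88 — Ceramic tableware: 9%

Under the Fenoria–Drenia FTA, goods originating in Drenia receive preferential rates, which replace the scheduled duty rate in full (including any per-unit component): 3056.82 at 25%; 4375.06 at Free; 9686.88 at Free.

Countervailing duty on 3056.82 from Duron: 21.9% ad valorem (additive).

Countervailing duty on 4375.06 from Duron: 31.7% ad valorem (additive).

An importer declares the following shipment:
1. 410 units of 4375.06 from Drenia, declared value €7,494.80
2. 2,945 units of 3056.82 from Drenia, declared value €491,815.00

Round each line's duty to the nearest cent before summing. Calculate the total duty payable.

€122,953.75

Line 1 (4375.06, Drenia, 410 units, €7,494.80):
Base rate for 4375.06 is 1.5%.
Origin Drenia qualifies under the Fenoria–Drenia agreement and 4375.06 is covered: preferential rate Free applies instead.
The additional-duty order on 4375.06 targets Duron, not Drenia; it does not apply.
Duty = €7,494.80 × 0% = €0.00.
Line 2 (3056.82, Drenia, 2,945 units, €491,815.00):
Base rate for 3056.82 is 28.5%.
Origin Drenia qualifies under the Fenoria–Drenia agreement and 3056.82 is covered: preferential rate 25% applies instead.
The additional-duty order on 3056.82 targets Duron, not Drenia; it does not apply.
Duty = €491,815.00 × 25% = €122,953.75.
Total = €0.00 + €122,953.75 = €122,953.75.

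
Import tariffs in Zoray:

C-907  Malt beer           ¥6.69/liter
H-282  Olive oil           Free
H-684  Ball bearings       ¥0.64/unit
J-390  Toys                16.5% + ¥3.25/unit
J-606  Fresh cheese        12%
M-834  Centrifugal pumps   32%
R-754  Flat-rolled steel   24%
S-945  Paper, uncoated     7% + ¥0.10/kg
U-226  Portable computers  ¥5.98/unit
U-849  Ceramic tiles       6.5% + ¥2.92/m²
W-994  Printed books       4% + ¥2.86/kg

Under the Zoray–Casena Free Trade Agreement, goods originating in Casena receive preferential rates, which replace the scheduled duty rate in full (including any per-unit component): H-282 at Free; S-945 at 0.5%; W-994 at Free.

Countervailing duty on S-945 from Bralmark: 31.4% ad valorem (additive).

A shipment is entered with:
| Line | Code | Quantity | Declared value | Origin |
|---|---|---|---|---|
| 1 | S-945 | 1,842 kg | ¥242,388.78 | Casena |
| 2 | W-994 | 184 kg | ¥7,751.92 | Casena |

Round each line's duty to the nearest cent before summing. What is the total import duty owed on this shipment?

Line 1 (S-945, Casena, 1,842 kg, ¥242,388.78):
Base rate for S-945 is 7% + ¥0.10/kg.
Origin Casena qualifies under the Zoray–Casena agreement and S-945 is covered: preferential rate 0.5% applies instead.
The additional-duty order on S-945 targets Bralmark, not Casena; it does not apply.
Duty = ¥242,388.78 × 0.5% = ¥1,211.94.
Line 2 (W-994, Casena, 184 kg, ¥7,751.92):
Base rate for W-994 is 4% + ¥2.86/kg.
Origin Casena qualifies under the Zoray–Casena agreement and W-994 is covered: preferential rate Free applies instead.
Duty = ¥7,751.92 × 0% = ¥0.00.
Total = ¥1,211.94 + ¥0.00 = ¥1,211.94.

¥1,211.94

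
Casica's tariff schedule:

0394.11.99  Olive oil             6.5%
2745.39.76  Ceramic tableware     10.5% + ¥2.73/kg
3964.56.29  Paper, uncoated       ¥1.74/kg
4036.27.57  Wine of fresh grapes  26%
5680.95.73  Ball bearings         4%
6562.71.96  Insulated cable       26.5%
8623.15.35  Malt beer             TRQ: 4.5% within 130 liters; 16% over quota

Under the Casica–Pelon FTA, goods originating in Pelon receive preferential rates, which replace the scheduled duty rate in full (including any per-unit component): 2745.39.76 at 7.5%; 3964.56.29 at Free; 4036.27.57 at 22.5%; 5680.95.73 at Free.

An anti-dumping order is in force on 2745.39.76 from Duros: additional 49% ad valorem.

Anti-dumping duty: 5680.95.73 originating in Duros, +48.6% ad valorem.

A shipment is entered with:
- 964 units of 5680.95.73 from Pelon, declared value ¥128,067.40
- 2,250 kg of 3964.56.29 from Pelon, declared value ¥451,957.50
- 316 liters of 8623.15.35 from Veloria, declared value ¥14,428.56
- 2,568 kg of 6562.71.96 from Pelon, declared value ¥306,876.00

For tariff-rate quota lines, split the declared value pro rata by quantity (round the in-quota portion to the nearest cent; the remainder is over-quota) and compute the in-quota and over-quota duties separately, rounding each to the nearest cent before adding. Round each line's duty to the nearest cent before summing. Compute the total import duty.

¥82,948.09

Line 1 (5680.95.73, Pelon, 964 units, ¥128,067.40):
Base rate for 5680.95.73 is 4%.
Origin Pelon qualifies under the Casica–Pelon agreement and 5680.95.73 is covered: preferential rate Free applies instead.
The additional-duty order on 5680.95.73 targets Duros, not Pelon; it does not apply.
Duty = ¥128,067.40 × 0% = ¥0.00.
Line 2 (3964.56.29, Pelon, 2,250 kg, ¥451,957.50):
Base rate for 3964.56.29 is ¥1.74/kg.
Origin Pelon qualifies under the Casica–Pelon agreement and 3964.56.29 is covered: preferential rate Free applies instead.
Duty = ¥451,957.50 × 0% = ¥0.00.
Line 3 (8623.15.35, Veloria, 316 liters, ¥14,428.56):
Code 8623.15.35 is under a tariff-rate quota (threshold 130 liters). In-quota: 130 liters at 4.5%; over-quota: 186 liters at 16%.
Pro-rata value split: in-quota = ¥14,428.56 × 130/316 = ¥5,935.80; over-quota = ¥14,428.56 − ¥5,935.80 = ¥8,492.76.
In-quota duty = ¥5,935.80 × 4.5% = ¥267.11. Over-quota duty = ¥8,492.76 × 16% = ¥1,358.84.
Line duty = ¥267.11 + ¥1,358.84 = ¥1,625.95.
Line 4 (6562.71.96, Pelon, 2,568 kg, ¥306,876.00):
Base rate for 6562.71.96 is 26.5%.
Origin Pelon is the FTA partner but 6562.71.96 is not on the preference list; base rate stands.
Duty = ¥306,876.00 × 26.5% = ¥81,322.14.
Total = ¥0.00 + ¥0.00 + ¥1,625.95 + ¥81,322.14 = ¥82,948.09.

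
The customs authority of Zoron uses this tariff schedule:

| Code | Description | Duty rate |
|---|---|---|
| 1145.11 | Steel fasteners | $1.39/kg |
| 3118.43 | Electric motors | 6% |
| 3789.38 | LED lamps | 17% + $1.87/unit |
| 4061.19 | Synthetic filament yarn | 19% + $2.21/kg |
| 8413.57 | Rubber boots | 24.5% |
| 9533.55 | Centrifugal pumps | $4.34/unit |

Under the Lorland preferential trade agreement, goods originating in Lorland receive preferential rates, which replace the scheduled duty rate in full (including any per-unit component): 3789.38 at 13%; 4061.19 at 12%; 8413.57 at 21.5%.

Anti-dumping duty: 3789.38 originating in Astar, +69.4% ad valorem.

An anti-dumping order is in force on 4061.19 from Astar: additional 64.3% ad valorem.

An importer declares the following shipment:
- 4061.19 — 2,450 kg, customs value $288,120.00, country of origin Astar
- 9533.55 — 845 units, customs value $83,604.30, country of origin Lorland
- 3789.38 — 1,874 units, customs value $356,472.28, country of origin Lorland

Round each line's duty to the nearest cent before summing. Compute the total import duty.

Line 1 (4061.19, Astar, 2,450 kg, $288,120.00):
Base rate for 4061.19 is 19% + $2.21/kg.
4061.19 has an FTA preferential rate, but origin Astar is not Lorland; base rate stands.
Additional duty on 4061.19 from Astar: +64.3%. Applied ad valorem rate: 19% + 64.3% = 83.3%.
Duty = $288,120.00 × 83.3% + 2,450 × $2.21 = $245,418.46.
Line 2 (9533.55, Lorland, 845 units, $83,604.30):
Base rate for 9533.55 is $4.34/unit.
Origin Lorland is the FTA partner but 9533.55 is not on the preference list; base rate stands.
Duty = 845 × $4.34 = $3,667.30.
Line 3 (3789.38, Lorland, 1,874 units, $356,472.28):
Base rate for 3789.38 is 17% + $1.87/unit.
Origin Lorland qualifies under the Zoron–Lorland agreement and 3789.38 is covered: preferential rate 13% applies instead.
The additional-duty order on 3789.38 targets Astar, not Lorland; it does not apply.
Duty = $356,472.28 × 13% = $46,341.40.
Total = $245,418.46 + $3,667.30 + $46,341.40 = $295,427.16.

$295,427.16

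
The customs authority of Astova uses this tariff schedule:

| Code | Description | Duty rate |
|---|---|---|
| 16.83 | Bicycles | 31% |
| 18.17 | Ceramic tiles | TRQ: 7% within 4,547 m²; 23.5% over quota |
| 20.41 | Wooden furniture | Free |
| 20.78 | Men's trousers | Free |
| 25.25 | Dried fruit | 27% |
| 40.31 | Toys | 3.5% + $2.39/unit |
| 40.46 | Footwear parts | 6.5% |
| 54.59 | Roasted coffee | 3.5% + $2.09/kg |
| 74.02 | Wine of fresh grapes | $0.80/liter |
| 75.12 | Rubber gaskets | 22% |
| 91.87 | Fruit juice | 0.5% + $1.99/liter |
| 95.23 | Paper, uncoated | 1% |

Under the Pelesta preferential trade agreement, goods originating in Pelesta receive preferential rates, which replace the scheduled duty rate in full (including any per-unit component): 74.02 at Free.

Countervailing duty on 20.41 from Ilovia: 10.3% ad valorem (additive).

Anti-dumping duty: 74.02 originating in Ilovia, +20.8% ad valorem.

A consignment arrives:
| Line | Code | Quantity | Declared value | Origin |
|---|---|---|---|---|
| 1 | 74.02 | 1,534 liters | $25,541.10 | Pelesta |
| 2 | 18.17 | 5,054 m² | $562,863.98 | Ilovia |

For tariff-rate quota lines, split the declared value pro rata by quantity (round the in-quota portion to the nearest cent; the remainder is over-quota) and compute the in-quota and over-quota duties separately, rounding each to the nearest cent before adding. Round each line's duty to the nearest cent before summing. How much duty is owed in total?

Line 1 (74.02, Pelesta, 1,534 liters, $25,541.10):
Base rate for 74.02 is $0.80/liter.
Origin Pelesta qualifies under the Astova–Pelesta agreement and 74.02 is covered: preferential rate Free applies instead.
The additional-duty order on 74.02 targets Ilovia, not Pelesta; it does not apply.
Duty = $25,541.10 × 0% = $0.00.
Line 2 (18.17, Ilovia, 5,054 m², $562,863.98):
Code 18.17 is under a tariff-rate quota (threshold 4,547 m²). In-quota: 4,547 m² at 7%; over-quota: 507 m² at 23.5%.
Pro-rata value split: in-quota = $562,863.98 × 4,547/5,054 = $506,399.39; over-quota = $562,863.98 − $506,399.39 = $56,464.59.
In-quota duty = $506,399.39 × 7% = $35,447.96. Over-quota duty = $56,464.59 × 23.5% = $13,269.18.
Line duty = $35,447.96 + $13,269.18 = $48,717.14.
Total = $0.00 + $48,717.14 = $48,717.14.

$48,717.14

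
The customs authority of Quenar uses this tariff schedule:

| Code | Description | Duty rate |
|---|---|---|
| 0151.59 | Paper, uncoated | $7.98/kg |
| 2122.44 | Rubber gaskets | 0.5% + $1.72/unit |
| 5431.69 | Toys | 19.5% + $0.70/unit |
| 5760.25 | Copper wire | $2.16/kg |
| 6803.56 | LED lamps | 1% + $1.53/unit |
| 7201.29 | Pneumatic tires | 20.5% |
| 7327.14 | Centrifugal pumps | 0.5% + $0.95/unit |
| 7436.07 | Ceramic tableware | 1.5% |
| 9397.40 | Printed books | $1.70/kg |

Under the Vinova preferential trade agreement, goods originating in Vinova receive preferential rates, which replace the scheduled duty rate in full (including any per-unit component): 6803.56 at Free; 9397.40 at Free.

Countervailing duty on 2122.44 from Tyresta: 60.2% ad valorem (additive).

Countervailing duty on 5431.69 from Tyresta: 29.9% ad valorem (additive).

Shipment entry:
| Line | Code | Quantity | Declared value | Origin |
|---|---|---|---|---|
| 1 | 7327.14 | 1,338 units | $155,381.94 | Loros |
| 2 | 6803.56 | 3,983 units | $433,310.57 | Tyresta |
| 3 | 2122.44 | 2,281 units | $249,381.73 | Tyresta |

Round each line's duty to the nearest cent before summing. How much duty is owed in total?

$167,773.14

Line 1 (7327.14, Loros, 1,338 units, $155,381.94):
Base rate for 7327.14 is 0.5% + $0.95/unit.
Duty = $155,381.94 × 0.5% + 1,338 × $0.95 = $2,048.01.
Line 2 (6803.56, Tyresta, 3,983 units, $433,310.57):
Base rate for 6803.56 is 1% + $1.53/unit.
6803.56 has an FTA preferential rate, but origin Tyresta is not Vinova; base rate stands.
Duty = $433,310.57 × 1% + 3,983 × $1.53 = $10,427.10.
Line 3 (2122.44, Tyresta, 2,281 units, $249,381.73):
Base rate for 2122.44 is 0.5% + $1.72/unit.
Additional duty on 2122.44 from Tyresta: +60.2%. Applied ad valorem rate: 0.5% + 60.2% = 60.7%.
Duty = $249,381.73 × 60.7% + 2,281 × $1.72 = $155,298.03.
Total = $2,048.01 + $10,427.10 + $155,298.03 = $167,773.14.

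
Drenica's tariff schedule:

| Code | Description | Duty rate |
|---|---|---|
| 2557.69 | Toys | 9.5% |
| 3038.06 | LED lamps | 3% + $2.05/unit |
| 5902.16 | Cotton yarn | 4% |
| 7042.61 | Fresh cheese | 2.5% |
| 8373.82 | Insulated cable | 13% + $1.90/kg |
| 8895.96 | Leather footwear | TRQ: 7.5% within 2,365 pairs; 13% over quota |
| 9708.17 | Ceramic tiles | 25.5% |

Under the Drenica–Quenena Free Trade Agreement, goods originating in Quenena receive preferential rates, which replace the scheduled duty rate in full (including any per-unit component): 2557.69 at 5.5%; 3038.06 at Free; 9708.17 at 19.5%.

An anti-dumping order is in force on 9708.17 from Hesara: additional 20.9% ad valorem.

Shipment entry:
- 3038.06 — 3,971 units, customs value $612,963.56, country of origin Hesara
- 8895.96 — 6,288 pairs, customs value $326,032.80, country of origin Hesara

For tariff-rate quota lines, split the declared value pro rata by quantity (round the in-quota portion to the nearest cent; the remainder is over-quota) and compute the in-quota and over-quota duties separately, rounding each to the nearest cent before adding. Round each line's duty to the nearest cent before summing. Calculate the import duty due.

Line 1 (3038.06, Hesara, 3,971 units, $612,963.56):
Base rate for 3038.06 is 3% + $2.05/unit.
3038.06 has an FTA preferential rate, but origin Hesara is not Quenena; base rate stands.
Duty = $612,963.56 × 3% + 3,971 × $2.05 = $26,529.46.
Line 2 (8895.96, Hesara, 6,288 pairs, $326,032.80):
Code 8895.96 is under a tariff-rate quota (threshold 2,365 pairs). In-quota: 2,365 pairs at 7.5%; over-quota: 3,923 pairs at 13%.
Pro-rata value split: in-quota = $326,032.80 × 2,365/6,288 = $122,625.25; over-quota = $326,032.80 − $122,625.25 = $203,407.55.
In-quota duty = $122,625.25 × 7.5% = $9,196.89. Over-quota duty = $203,407.55 × 13% = $26,442.98.
Line duty = $9,196.89 + $26,442.98 = $35,639.87.
Total = $26,529.46 + $35,639.87 = $62,169.33.

$62,169.33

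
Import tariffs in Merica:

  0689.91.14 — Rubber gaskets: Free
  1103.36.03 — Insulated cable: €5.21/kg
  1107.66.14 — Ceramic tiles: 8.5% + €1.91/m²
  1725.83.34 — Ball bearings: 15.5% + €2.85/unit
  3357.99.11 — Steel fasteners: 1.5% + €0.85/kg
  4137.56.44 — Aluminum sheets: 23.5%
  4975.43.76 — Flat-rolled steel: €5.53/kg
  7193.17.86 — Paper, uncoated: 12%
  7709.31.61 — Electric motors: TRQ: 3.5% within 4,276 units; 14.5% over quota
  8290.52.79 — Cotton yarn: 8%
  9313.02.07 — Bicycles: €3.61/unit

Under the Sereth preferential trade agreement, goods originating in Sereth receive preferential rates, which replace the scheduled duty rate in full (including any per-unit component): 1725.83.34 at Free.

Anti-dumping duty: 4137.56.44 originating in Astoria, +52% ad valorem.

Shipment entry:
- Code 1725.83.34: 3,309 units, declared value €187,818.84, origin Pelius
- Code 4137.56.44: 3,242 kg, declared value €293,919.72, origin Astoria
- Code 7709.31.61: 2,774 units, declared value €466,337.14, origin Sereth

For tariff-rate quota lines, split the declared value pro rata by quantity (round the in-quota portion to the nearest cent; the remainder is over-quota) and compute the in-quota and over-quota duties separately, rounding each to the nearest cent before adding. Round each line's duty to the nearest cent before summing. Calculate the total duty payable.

Line 1 (1725.83.34, Pelius, 3,309 units, €187,818.84):
Base rate for 1725.83.34 is 15.5% + €2.85/unit.
1725.83.34 has an FTA preferential rate, but origin Pelius is not Sereth; base rate stands.
Duty = €187,818.84 × 15.5% + 3,309 × €2.85 = €38,542.57.
Line 2 (4137.56.44, Astoria, 3,242 kg, €293,919.72):
Base rate for 4137.56.44 is 23.5%.
Additional duty on 4137.56.44 from Astoria: +52%. Applied ad valorem rate: 23.5% + 52% = 75.5%.
Duty = €293,919.72 × 75.5% = €221,909.39.
Line 3 (7709.31.61, Sereth, 2,774 units, €466,337.14):
Code 7709.31.61 is under a tariff-rate quota (threshold 4,276 units). Quantity 2,774 units is within the quota, so the in-quota rate 3.5% applies to the full value.
Duty = €466,337.14 × 3.5% = €16,321.80.
Total = €38,542.57 + €221,909.39 + €16,321.80 = €276,773.76.

€276,773.76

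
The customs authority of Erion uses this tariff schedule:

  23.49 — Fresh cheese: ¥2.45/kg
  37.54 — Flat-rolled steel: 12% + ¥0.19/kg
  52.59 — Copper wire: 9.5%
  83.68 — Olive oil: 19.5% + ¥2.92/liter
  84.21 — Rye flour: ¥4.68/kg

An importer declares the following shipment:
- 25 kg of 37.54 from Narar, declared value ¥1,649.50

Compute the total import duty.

¥202.69

Line 1 (37.54, Narar, 25 kg, ¥1,649.50):
Base rate for 37.54 is 12% + ¥0.19/kg.
Duty = ¥1,649.50 × 12% + 25 × ¥0.19 = ¥202.69.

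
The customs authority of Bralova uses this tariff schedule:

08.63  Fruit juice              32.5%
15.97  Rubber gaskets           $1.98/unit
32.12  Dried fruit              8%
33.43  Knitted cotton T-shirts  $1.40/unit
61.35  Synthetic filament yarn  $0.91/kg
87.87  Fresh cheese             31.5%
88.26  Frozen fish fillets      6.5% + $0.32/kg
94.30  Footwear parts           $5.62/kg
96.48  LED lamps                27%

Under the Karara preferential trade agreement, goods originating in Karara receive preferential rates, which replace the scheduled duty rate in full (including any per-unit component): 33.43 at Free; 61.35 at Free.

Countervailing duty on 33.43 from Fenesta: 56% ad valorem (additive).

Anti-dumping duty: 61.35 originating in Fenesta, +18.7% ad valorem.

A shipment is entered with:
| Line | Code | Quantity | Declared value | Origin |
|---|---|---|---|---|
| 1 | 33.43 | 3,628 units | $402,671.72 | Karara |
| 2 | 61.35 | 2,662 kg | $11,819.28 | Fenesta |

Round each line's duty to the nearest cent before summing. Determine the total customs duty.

$4,632.63

Line 1 (33.43, Karara, 3,628 units, $402,671.72):
Base rate for 33.43 is $1.40/unit.
Origin Karara qualifies under the Bralova–Karara agreement and 33.43 is covered: preferential rate Free applies instead.
The additional-duty order on 33.43 targets Fenesta, not Karara; it does not apply.
Duty = $402,671.72 × 0% = $0.00.
Line 2 (61.35, Fenesta, 2,662 kg, $11,819.28):
Base rate for 61.35 is $0.91/kg.
61.35 has an FTA preferential rate, but origin Fenesta is not Karara; base rate stands.
Additional duty on 61.35 from Fenesta: +18.7% ad valorem. Applied ad valorem rate = 18.7%.
Duty = $11,819.28 × 18.7% + 2,662 × $0.91 = $4,632.63.
Total = $0.00 + $4,632.63 = $4,632.63.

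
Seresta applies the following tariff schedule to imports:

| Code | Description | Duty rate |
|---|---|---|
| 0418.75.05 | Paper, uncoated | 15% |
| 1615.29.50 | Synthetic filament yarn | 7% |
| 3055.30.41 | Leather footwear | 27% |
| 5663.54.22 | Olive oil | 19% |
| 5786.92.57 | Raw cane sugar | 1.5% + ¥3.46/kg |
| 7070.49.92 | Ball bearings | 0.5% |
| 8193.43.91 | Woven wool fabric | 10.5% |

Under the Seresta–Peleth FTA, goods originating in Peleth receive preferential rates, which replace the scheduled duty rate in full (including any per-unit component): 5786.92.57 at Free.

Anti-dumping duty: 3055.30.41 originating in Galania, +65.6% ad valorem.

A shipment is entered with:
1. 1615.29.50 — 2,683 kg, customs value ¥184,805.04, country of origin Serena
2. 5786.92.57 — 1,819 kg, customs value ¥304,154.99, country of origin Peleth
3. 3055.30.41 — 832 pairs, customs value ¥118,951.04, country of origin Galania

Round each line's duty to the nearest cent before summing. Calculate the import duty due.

Line 1 (1615.29.50, Serena, 2,683 kg, ¥184,805.04):
Base rate for 1615.29.50 is 7%.
Duty = ¥184,805.04 × 7% = ¥12,936.35.
Line 2 (5786.92.57, Peleth, 1,819 kg, ¥304,154.99):
Base rate for 5786.92.57 is 1.5% + ¥3.46/kg.
Origin Peleth qualifies under the Seresta–Peleth agreement and 5786.92.57 is covered: preferential rate Free applies instead.
Duty = ¥304,154.99 × 0% = ¥0.00.
Line 3 (3055.30.41, Galania, 832 pairs, ¥118,951.04):
Base rate for 3055.30.41 is 27%.
Additional duty on 3055.30.41 from Galania: +65.6%. Applied ad valorem rate: 27% + 65.6% = 92.6%.
Duty = ¥118,951.04 × 92.6% = ¥110,148.66.
Total = ¥12,936.35 + ¥0.00 + ¥110,148.66 = ¥123,085.01.

¥123,085.01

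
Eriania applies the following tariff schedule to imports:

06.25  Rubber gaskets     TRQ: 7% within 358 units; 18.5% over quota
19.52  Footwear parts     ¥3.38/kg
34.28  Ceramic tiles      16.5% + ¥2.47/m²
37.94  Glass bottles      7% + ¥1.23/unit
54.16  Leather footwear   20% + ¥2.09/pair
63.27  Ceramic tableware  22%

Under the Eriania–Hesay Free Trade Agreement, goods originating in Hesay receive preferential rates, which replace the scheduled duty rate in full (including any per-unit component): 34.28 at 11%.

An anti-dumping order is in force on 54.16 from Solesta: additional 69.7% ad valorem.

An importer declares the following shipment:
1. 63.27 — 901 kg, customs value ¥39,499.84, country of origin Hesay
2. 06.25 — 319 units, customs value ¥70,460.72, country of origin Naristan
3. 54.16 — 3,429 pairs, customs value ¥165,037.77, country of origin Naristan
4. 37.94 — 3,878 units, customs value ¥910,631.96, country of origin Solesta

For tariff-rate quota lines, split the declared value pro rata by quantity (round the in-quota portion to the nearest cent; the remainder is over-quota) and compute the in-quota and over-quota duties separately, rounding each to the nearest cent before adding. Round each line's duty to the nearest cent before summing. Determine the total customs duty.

¥122,310.55

Line 1 (63.27, Hesay, 901 kg, ¥39,499.84):
Base rate for 63.27 is 22%.
Origin Hesay is the FTA partner but 63.27 is not on the preference list; base rate stands.
Duty = ¥39,499.84 × 22% = ¥8,689.96.
Line 2 (06.25, Naristan, 319 units, ¥70,460.72):
Code 06.25 is under a tariff-rate quota (threshold 358 units). Quantity 319 units is within the quota, so the in-quota rate 7% applies to the full value.
Duty = ¥70,460.72 × 7% = ¥4,932.25.
Line 3 (54.16, Naristan, 3,429 pairs, ¥165,037.77):
Base rate for 54.16 is 20% + ¥2.09/pair.
The additional-duty order on 54.16 targets Solesta, not Naristan; it does not apply.
Duty = ¥165,037.77 × 20% + 3,429 × ¥2.09 = ¥40,174.16.
Line 4 (37.94, Solesta, 3,878 units, ¥910,631.96):
Base rate for 37.94 is 7% + ¥1.23/unit.
Duty = ¥910,631.96 × 7% + 3,878 × ¥1.23 = ¥68,514.18.
Total = ¥8,689.96 + ¥4,932.25 + ¥40,174.16 + ¥68,514.18 = ¥122,310.55.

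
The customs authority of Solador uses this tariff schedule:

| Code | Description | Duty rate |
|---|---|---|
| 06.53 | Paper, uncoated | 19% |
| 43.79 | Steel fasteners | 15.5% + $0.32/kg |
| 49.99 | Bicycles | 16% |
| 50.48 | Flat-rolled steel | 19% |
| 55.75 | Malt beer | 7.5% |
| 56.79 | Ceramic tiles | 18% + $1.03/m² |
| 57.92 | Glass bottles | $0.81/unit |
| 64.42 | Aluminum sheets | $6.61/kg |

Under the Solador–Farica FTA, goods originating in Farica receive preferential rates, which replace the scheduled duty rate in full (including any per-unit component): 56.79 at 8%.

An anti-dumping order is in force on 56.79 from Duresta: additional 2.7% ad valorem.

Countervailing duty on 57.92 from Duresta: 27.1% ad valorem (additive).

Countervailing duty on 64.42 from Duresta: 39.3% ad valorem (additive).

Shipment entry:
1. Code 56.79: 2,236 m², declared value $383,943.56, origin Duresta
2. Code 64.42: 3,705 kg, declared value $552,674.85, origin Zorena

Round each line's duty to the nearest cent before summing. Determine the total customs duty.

Line 1 (56.79, Duresta, 2,236 m², $383,943.56):
Base rate for 56.79 is 18% + $1.03/m².
56.79 has an FTA preferential rate, but origin Duresta is not Farica; base rate stands.
Additional duty on 56.79 from Duresta: +2.7%. Applied ad valorem rate: 18% + 2.7% = 20.7%.
Duty = $383,943.56 × 20.7% + 2,236 × $1.03 = $81,779.40.
Line 2 (64.42, Zorena, 3,705 kg, $552,674.85):
Base rate for 64.42 is $6.61/kg.
The additional-duty order on 64.42 targets Duresta, not Zorena; it does not apply.
Duty = 3,705 × $6.61 = $24,490.05.
Total = $81,779.40 + $24,490.05 = $106,269.45.

$106,269.45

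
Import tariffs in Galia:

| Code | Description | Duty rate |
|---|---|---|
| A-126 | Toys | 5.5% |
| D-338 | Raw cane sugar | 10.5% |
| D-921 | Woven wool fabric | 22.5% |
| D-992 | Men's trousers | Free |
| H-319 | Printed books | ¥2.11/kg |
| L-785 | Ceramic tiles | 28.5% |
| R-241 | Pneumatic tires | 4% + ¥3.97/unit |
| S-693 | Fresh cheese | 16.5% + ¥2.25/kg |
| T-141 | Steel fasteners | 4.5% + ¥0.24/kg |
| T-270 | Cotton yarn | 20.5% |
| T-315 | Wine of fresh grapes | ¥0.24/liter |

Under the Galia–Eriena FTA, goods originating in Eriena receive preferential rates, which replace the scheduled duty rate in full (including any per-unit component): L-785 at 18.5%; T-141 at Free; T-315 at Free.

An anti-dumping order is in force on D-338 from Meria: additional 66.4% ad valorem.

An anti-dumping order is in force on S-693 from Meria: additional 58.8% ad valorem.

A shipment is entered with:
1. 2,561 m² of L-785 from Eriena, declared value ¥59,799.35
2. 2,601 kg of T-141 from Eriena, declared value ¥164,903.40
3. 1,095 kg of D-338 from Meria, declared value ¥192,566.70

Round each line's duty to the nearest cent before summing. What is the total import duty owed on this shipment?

Line 1 (L-785, Eriena, 2,561 m², ¥59,799.35):
Base rate for L-785 is 28.5%.
Origin Eriena qualifies under the Galia–Eriena agreement and L-785 is covered: preferential rate 18.5% applies instead.
Duty = ¥59,799.35 × 18.5% = ¥11,062.88.
Line 2 (T-141, Eriena, 2,601 kg, ¥164,903.40):
Base rate for T-141 is 4.5% + ¥0.24/kg.
Origin Eriena qualifies under the Galia–Eriena agreement and T-141 is covered: preferential rate Free applies instead.
Duty = ¥164,903.40 × 0% = ¥0.00.
Line 3 (D-338, Meria, 1,095 kg, ¥192,566.70):
Base rate for D-338 is 10.5%.
Additional duty on D-338 from Meria: +66.4%. Applied ad valorem rate: 10.5% + 66.4% = 76.9%.
Duty = ¥192,566.70 × 76.9% = ¥148,083.79.
Total = ¥11,062.88 + ¥0.00 + ¥148,083.79 = ¥159,146.67.

¥159,146.67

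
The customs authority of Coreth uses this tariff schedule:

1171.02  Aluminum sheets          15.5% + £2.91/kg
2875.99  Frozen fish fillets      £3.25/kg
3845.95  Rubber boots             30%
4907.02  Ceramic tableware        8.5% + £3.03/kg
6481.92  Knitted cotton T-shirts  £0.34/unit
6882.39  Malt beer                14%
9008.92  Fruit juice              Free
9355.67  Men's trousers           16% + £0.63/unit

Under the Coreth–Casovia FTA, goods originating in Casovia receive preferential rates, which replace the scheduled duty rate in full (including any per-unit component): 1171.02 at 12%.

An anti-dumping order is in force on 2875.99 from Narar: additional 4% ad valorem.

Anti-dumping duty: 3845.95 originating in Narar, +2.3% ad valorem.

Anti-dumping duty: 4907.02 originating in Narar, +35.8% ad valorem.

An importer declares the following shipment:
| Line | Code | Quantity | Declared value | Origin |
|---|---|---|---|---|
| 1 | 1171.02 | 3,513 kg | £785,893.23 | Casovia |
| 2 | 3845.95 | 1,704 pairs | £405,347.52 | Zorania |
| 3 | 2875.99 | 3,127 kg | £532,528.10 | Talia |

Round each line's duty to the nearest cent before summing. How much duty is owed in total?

Line 1 (1171.02, Casovia, 3,513 kg, £785,893.23):
Base rate for 1171.02 is 15.5% + £2.91/kg.
Origin Casovia qualifies under the Coreth–Casovia agreement and 1171.02 is covered: preferential rate 12% applies instead.
Duty = £785,893.23 × 12% = £94,307.19.
Line 2 (3845.95, Zorania, 1,704 pairs, £405,347.52):
Base rate for 3845.95 is 30%.
The additional-duty order on 3845.95 targets Narar, not Zorania; it does not apply.
Duty = £405,347.52 × 30% = £121,604.26.
Line 3 (2875.99, Talia, 3,127 kg, £532,528.10):
Base rate for 2875.99 is £3.25/kg.
The additional-duty order on 2875.99 targets Narar, not Talia; it does not apply.
Duty = 3,127 × £3.25 = £10,162.75.
Total = £94,307.19 + £121,604.26 + £10,162.75 = £226,074.20.

£226,074.20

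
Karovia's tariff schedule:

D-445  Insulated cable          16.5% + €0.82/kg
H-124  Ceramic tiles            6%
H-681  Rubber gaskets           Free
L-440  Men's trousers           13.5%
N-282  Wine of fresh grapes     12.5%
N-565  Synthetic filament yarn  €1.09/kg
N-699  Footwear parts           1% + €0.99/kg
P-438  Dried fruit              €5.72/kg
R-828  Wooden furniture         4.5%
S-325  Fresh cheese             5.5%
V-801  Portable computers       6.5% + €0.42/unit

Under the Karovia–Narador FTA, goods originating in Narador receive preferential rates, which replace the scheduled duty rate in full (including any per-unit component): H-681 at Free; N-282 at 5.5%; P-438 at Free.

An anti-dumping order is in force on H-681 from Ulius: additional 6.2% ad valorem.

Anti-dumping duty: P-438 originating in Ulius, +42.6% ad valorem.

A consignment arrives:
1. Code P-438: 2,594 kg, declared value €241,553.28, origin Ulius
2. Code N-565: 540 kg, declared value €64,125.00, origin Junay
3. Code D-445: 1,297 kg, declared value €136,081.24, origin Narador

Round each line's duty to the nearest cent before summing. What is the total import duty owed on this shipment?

Line 1 (P-438, Ulius, 2,594 kg, €241,553.28):
Base rate for P-438 is €5.72/kg.
P-438 has an FTA preferential rate, but origin Ulius is not Narador; base rate stands.
Additional duty on P-438 from Ulius: +42.6% ad valorem. Applied ad valorem rate = 42.6%.
Duty = €241,553.28 × 42.6% + 2,594 × €5.72 = €117,739.38.
Line 2 (N-565, Junay, 540 kg, €64,125.00):
Base rate for N-565 is €1.09/kg.
Duty = 540 × €1.09 = €588.60.
Line 3 (D-445, Narador, 1,297 kg, €136,081.24):
Base rate for D-445 is 16.5% + €0.82/kg.
Origin Narador is the FTA partner but D-445 is not on the preference list; base rate stands.
Duty = €136,081.24 × 16.5% + 1,297 × €0.82 = €23,516.94.
Total = €117,739.38 + €588.60 + €23,516.94 = €141,844.92.

€141,844.92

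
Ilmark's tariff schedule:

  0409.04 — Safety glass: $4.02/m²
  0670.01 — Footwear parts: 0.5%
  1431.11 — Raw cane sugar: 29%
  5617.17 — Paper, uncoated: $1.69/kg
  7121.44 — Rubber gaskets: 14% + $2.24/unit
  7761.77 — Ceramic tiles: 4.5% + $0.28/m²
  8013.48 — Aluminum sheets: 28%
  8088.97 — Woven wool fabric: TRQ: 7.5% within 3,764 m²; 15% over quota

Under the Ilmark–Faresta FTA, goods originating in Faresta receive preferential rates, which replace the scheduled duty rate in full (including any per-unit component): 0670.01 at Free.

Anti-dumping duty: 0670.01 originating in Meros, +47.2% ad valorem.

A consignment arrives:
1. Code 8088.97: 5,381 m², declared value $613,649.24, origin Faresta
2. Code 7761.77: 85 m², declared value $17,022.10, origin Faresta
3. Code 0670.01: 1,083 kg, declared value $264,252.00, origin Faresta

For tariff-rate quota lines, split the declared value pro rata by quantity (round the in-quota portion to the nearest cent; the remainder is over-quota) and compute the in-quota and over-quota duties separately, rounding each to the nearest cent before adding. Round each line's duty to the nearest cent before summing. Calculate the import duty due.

Line 1 (8088.97, Faresta, 5,381 m², $613,649.24):
Code 8088.97 is under a tariff-rate quota (threshold 3,764 m²). In-quota: 3,764 m² at 7.5%; over-quota: 1,617 m² at 15%.
Pro-rata value split: in-quota = $613,649.24 × 3,764/5,381 = $429,246.56; over-quota = $613,649.24 − $429,246.56 = $184,402.68.
In-quota duty = $429,246.56 × 7.5% = $32,193.49. Over-quota duty = $184,402.68 × 15% = $27,660.40.
Line duty = $32,193.49 + $27,660.40 = $59,853.89.
Line 2 (7761.77, Faresta, 85 m², $17,022.10):
Base rate for 7761.77 is 4.5% + $0.28/m².
Origin Faresta is the FTA partner but 7761.77 is not on the preference list; base rate stands.
Duty = $17,022.10 × 4.5% + 85 × $0.28 = $789.79.
Line 3 (0670.01, Faresta, 1,083 kg, $264,252.00):
Base rate for 0670.01 is 0.5%.
Origin Faresta qualifies under the Ilmark–Faresta agreement and 0670.01 is covered: preferential rate Free applies instead.
The additional-duty order on 0670.01 targets Meros, not Faresta; it does not apply.
Duty = $264,252.00 × 0% = $0.00.
Total = $59,853.89 + $789.79 + $0.00 = $60,643.68.

$60,643.68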